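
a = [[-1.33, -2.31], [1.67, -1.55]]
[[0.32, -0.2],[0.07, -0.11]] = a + [[1.65, 2.11], [-1.60, 1.44]]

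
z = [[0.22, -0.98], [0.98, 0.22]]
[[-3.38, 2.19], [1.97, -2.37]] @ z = [[1.4, 3.79], [-1.89, -2.45]]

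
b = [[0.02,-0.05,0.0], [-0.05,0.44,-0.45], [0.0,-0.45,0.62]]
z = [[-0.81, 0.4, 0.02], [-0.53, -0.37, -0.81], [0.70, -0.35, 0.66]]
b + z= [[-0.79, 0.35, 0.02], [-0.58, 0.07, -1.26], [0.7, -0.8, 1.28]]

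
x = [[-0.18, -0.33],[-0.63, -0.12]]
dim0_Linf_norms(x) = [0.63, 0.33]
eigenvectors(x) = [[-0.61,0.56], [-0.79,-0.83]]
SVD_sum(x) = [[-0.27, -0.1], [-0.59, -0.22]] + [[0.09, -0.23],[-0.04, 0.10]]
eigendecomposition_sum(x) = [[-0.32, -0.22],[-0.42, -0.28]] + [[0.14, -0.11], [-0.21, 0.16]]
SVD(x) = [[-0.41, -0.91], [-0.91, 0.41]] @ diag([0.6930686206124063, 0.2688045519004777]) @ [[0.94,0.35], [-0.35,0.94]]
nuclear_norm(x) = 0.96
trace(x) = -0.30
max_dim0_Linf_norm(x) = 0.63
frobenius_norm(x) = 0.74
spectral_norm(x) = 0.69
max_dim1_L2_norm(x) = 0.64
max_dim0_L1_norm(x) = 0.81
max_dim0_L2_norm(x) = 0.66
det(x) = -0.19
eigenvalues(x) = [-0.61, 0.31]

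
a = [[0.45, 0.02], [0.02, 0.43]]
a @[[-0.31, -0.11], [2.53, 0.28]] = [[-0.09, -0.04], [1.08, 0.12]]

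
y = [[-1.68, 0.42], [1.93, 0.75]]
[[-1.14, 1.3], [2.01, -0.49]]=y @ [[0.82, -0.57], [0.57, 0.82]]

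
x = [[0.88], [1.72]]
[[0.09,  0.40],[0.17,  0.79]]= x@[[0.10, 0.46]]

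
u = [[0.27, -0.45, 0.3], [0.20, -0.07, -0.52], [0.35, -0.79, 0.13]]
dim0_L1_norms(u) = [0.82, 1.31, 0.95]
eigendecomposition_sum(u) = [[0.03, -0.05, -0.05], [0.19, -0.30, -0.3], [0.2, -0.31, -0.31]] + [[0.12, 0.07, -0.09], [0.05, 0.03, -0.04], [0.03, 0.01, -0.02]] + [[0.12,  -0.47,  0.44], [-0.05,  0.20,  -0.18], [0.12,  -0.5,  0.46]]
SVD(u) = [[-0.56,0.24,-0.79], [-0.01,-0.96,-0.28], [-0.83,-0.15,0.54]] @ diag([1.0452294999723548, 0.5849105878391422, 0.09785140071154398]) @ [[-0.42, 0.87, -0.26], [-0.31, 0.13, 0.94], [-0.85, -0.48, -0.21]]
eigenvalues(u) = [-0.58, 0.13, 0.77]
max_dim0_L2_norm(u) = 0.91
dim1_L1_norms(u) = [1.02, 0.79, 1.27]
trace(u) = 0.33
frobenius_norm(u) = 1.20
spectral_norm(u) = 1.05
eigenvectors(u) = [[-0.11, -0.9, 0.66], [-0.69, -0.4, -0.27], [-0.72, -0.19, 0.70]]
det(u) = -0.06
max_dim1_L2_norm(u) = 0.87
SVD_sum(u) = [[0.25, -0.51, 0.15], [0.00, -0.01, 0.00], [0.37, -0.75, 0.22]] + [[-0.04, 0.02, 0.13], [0.17, -0.07, -0.53], [0.03, -0.01, -0.08]] + [[0.07, 0.04, 0.02], [0.02, 0.01, 0.01], [-0.04, -0.03, -0.01]]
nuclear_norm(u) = 1.73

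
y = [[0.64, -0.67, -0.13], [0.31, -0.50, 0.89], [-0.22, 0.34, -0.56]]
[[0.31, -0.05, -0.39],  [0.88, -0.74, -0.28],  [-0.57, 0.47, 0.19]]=y@[[0.26, -0.29, -0.17],  [-0.35, -0.05, 0.42],  [0.7, -0.76, -0.02]]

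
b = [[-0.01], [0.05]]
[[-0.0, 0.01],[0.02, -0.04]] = b @ [[0.32, -0.83]]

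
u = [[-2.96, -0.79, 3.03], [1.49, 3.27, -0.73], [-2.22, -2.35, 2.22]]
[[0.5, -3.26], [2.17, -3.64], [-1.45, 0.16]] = u@[[-1.25, 0.01],[1.06, -1.44],[-0.78, -1.44]]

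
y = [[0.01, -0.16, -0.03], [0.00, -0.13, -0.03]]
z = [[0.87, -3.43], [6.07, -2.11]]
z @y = [[0.01,0.31,0.08], [0.06,-0.7,-0.12]]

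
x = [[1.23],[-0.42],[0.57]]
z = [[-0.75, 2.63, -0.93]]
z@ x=[[-2.56]]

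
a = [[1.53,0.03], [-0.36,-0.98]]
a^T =[[1.53, -0.36], [0.03, -0.98]]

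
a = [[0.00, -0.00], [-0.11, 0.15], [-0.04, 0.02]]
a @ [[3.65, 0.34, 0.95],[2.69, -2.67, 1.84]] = [[0.0, 0.0, 0.0], [0.00, -0.44, 0.17], [-0.09, -0.07, -0.0]]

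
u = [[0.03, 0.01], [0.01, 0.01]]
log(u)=[[-3.64, 0.62],[0.62, -4.88]]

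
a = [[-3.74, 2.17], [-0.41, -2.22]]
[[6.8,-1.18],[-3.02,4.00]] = a@[[-0.93,-0.66],[1.53,-1.68]]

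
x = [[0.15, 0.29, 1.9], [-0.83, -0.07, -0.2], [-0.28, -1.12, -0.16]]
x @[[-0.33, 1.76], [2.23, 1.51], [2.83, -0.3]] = [[5.97, 0.13],[-0.45, -1.51],[-2.86, -2.14]]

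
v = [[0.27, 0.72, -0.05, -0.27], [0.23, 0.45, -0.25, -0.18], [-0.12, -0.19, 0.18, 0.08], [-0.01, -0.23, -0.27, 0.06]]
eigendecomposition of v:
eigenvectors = [[0.75, 0.36, -0.64, 0.48], [0.59, -0.37, 0.44, 0.14], [-0.29, 0.34, -0.23, 0.08], [-0.08, -0.79, 0.58, 0.86]]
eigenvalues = [0.89, 0.08, 0.01, -0.01]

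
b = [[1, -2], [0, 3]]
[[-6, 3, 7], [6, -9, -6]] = b @ [[-2, -3, 3], [2, -3, -2]]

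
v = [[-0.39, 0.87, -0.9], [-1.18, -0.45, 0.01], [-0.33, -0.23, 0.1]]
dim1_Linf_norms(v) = [0.9, 1.18, 0.33]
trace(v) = -0.74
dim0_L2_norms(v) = [1.29, 1.01, 0.91]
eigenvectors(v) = [[0.05+0.55j, 0.05-0.55j, -0.24+0.00j], [-0.79+0.00j, -0.79-0.00j, 0.64+0.00j], [-0.25-0.06j, (-0.25+0.06j), 0.73+0.00j]]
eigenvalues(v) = [(-0.37+0.83j), (-0.37-0.83j), (0.01+0j)]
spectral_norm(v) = 1.32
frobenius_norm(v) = 1.87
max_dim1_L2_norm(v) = 1.31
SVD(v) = [[-0.44, 0.89, 0.1], [-0.87, -0.39, -0.3], [-0.23, -0.22, 0.95]] @ diag([1.3243465347344894, 1.316014839854625, 0.003346224612356245]) @ [[0.96,0.05,0.27],[0.14,0.76,-0.63],[-0.24,0.64,0.73]]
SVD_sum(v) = [[-0.56, -0.03, -0.16], [-1.11, -0.05, -0.32], [-0.29, -0.01, -0.08]] + [[0.17, 0.90, -0.74], [-0.07, -0.40, 0.33], [-0.04, -0.22, 0.18]] + [[-0.00, 0.0, 0.0], [0.00, -0.00, -0.00], [-0.0, 0.0, 0.00]]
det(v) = 0.01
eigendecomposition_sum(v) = [[(-0.19+0.44j), 0.43+0.12j, -0.45+0.04j], [-0.59-0.33j, -0.22+0.60j, 0.00-0.64j], [-0.17-0.15j, (-0.11+0.18j), 0.04-0.20j]] + [[(-0.19-0.44j),(0.43-0.12j),(-0.45-0.04j)], [(-0.59+0.33j),-0.22-0.60j,0.00+0.64j], [-0.17+0.15j,-0.11-0.18j,(0.04+0.2j)]] + [[(-0+0j), 0j, (-0-0j)],[-0j, (-0-0j), 0.01+0.00j],[0.00-0.00j, (-0-0j), (0.01+0j)]]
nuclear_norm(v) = 2.64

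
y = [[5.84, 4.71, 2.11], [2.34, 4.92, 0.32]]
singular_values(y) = [9.27, 2.16]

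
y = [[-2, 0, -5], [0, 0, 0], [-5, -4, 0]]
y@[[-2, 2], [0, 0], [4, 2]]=[[-16, -14], [0, 0], [10, -10]]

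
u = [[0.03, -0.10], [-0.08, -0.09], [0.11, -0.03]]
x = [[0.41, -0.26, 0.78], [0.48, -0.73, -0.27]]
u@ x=[[-0.04, 0.07, 0.05], [-0.08, 0.09, -0.04], [0.03, -0.01, 0.09]]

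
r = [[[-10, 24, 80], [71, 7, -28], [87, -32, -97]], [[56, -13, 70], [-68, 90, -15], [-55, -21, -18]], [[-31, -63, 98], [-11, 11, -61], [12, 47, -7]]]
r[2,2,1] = 47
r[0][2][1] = -32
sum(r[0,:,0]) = 148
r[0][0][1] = 24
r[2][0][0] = -31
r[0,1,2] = -28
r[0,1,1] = 7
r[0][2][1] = -32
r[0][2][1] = -32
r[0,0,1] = 24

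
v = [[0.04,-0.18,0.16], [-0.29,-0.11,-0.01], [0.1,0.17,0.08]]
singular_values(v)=[0.36, 0.24, 0.12]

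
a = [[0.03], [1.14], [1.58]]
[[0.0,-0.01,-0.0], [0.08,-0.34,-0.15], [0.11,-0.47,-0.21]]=a@ [[0.07, -0.30, -0.13]]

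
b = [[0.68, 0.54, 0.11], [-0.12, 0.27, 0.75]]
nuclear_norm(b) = 1.67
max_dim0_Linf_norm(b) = 0.75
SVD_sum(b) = [[0.41, 0.49, 0.42],[0.28, 0.34, 0.29]] + [[0.27, 0.05, -0.31],[-0.40, -0.07, 0.46]]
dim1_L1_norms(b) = [1.33, 1.14]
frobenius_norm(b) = 1.19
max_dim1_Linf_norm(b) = 0.75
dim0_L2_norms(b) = [0.69, 0.6, 0.76]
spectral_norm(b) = 0.93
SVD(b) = [[-0.83,-0.56], [-0.56,0.83]] @ diag([0.9304593842006872, 0.7417178266381884]) @ [[-0.53, -0.64, -0.55], [-0.65, -0.11, 0.75]]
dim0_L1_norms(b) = [0.8, 0.81, 0.86]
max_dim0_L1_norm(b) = 0.86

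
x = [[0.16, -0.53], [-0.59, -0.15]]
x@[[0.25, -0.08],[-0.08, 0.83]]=[[0.08,-0.45], [-0.14,-0.08]]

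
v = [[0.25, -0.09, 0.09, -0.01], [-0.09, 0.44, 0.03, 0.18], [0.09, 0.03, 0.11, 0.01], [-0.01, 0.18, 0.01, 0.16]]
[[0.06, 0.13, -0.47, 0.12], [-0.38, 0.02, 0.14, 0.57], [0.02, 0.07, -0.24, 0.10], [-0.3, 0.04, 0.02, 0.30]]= v @ [[-0.1, 0.45, -1.48, 1.13],[-0.29, 0.03, 0.11, 1.35],[0.51, 0.22, -1.01, -0.39],[-1.56, 0.21, -0.05, 0.47]]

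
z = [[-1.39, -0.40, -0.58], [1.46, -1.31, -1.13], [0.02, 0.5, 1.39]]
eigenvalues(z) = [(-1.21+0.67j), (-1.21-0.67j), (1.11+0j)]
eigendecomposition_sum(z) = [[(-0.68+0.22j), -0.18-0.29j, (-0.2-0.13j)], [0.77+1.49j, -0.59+0.53j, -0.22+0.51j], [-0.06-0.31j, 0.13-0.07j, (0.06-0.08j)]] + [[(-0.68-0.22j), -0.18+0.29j, (-0.2+0.13j)], [(0.77-1.49j), -0.59-0.53j, (-0.22-0.51j)], [-0.06+0.31j, 0.13+0.07j, 0.06+0.08j]] + [[(-0.02-0j), -0.03-0.00j, -0.18-0.00j], [-0.08-0.00j, -0.13-0.00j, (-0.7-0j)], [0.15+0.00j, (0.24+0j), 1.26+0.00j]]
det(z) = 2.13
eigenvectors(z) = [[(-0.06+0.38j), (-0.06-0.38j), (-0.12+0j)], [0.91+0.00j, 0.91-0.00j, (-0.48+0j)], [(-0.16-0.04j), (-0.16+0.04j), 0.87+0.00j]]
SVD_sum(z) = [[-0.1, 0.1, 0.12], [1.23, -1.21, -1.41], [-0.63, 0.62, 0.72]] + [[-1.25,-0.30,-0.83],[0.26,0.06,0.17],[0.71,0.17,0.47]] + [[-0.04,  -0.2,  0.13], [-0.03,  -0.16,  0.11], [-0.06,  -0.29,  0.19]]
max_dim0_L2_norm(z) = 2.02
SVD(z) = [[-0.07, -0.85, 0.51], [0.89, 0.18, 0.42], [-0.45, 0.49, 0.75]] @ diag([2.5132734660989304, 1.7873636264730717, 0.4736958426713212]) @ [[0.55, -0.54, -0.63], [0.82, 0.20, 0.54], [-0.17, -0.82, 0.55]]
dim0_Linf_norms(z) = [1.46, 1.31, 1.39]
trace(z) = -1.31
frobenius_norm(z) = 3.12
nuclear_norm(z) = 4.77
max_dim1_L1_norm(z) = 3.9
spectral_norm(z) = 2.51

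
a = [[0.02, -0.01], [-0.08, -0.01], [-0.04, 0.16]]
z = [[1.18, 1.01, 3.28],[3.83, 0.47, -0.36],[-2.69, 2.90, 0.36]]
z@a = [[-0.19,0.5], [0.05,-0.10], [-0.3,0.06]]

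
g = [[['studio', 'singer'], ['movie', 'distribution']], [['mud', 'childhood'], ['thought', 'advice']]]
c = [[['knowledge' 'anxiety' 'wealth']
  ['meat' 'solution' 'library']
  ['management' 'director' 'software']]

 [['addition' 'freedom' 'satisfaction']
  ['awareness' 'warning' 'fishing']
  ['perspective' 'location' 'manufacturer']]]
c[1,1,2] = 'fishing'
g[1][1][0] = 'thought'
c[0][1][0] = 'meat'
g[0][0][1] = 'singer'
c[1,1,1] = 'warning'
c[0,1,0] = 'meat'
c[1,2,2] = 'manufacturer'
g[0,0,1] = 'singer'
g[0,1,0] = 'movie'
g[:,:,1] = [['singer', 'distribution'], ['childhood', 'advice']]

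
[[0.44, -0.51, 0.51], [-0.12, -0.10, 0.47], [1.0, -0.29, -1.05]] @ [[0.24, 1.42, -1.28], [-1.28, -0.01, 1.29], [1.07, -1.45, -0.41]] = [[1.3,-0.11,-1.43],[0.6,-0.85,-0.17],[-0.51,2.95,-1.22]]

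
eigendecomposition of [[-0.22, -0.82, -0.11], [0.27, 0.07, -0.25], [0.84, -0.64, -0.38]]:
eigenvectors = [[-0.17-0.52j, (-0.17+0.52j), 0.41+0.00j], [-0.28-0.02j, -0.28+0.02j, -0.38+0.00j], [(-0.79+0j), (-0.79-0j), 0.83+0.00j]]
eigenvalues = [(-0.43+0.54j), (-0.43-0.54j), (0.33+0j)]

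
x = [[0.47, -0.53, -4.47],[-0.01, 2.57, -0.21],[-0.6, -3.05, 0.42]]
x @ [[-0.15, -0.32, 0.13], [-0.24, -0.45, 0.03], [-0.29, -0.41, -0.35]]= [[1.35, 1.92, 1.61], [-0.55, -1.07, 0.15], [0.7, 1.39, -0.32]]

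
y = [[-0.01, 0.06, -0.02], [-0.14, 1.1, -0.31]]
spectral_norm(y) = 1.15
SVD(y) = [[-0.06, -1.00],[-1.0, 0.06]] @ diag([1.1531635424642825, 0.0037207971225103795]) @ [[0.12, -0.96, 0.27], [0.60, 0.29, 0.75]]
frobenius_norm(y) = 1.15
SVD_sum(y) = [[-0.01, 0.06, -0.02], [-0.14, 1.1, -0.31]] + [[-0.00, -0.0, -0.0],[0.0, 0.0, 0.0]]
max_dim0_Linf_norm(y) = 1.1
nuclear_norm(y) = 1.16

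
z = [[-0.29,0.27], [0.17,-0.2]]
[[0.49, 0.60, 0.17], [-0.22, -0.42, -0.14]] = z@ [[-3.18, -0.61, 0.31], [-1.59, 1.57, 0.95]]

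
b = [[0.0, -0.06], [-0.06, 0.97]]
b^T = [[0.0, -0.06],[-0.06, 0.97]]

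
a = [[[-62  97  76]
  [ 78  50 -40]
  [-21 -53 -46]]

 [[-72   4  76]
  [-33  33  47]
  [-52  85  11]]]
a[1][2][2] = 11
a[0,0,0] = -62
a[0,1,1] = 50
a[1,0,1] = 4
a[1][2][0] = -52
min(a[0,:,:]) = -62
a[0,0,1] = 97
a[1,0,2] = 76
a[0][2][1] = -53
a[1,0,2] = 76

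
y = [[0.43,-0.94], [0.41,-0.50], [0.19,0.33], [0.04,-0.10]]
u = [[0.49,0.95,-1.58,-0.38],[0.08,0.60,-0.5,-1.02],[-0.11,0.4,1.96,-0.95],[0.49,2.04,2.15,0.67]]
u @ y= [[0.28, -1.42], [0.14, -0.44], [0.45, 0.65], [1.48, -0.84]]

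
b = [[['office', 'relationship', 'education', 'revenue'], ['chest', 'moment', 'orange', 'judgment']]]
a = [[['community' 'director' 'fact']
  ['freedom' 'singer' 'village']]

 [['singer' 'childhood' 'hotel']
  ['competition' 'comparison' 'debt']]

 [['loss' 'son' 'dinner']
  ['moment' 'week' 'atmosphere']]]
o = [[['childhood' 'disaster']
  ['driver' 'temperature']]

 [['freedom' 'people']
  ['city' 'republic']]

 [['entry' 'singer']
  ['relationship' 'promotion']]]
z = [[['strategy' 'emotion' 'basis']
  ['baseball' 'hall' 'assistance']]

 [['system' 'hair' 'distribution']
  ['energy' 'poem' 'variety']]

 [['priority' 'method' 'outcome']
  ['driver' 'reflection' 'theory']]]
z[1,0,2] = 'distribution'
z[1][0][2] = 'distribution'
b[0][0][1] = 'relationship'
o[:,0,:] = [['childhood', 'disaster'], ['freedom', 'people'], ['entry', 'singer']]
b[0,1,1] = 'moment'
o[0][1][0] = 'driver'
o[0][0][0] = 'childhood'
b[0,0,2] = 'education'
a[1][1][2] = 'debt'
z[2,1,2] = 'theory'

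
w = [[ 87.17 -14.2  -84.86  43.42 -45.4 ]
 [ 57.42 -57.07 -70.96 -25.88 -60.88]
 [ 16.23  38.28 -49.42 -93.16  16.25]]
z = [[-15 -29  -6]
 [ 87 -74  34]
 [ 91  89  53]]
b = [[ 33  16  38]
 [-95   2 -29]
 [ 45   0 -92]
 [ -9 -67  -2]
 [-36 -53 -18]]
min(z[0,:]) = -29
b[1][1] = 2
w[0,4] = -45.4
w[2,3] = -93.16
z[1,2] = 34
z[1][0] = 87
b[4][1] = -53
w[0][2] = -84.86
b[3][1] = -67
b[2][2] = -92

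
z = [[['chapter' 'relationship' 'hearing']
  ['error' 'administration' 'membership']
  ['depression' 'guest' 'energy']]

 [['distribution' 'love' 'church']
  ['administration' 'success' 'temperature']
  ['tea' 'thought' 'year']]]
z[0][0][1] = 'relationship'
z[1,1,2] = 'temperature'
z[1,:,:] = [['distribution', 'love', 'church'], ['administration', 'success', 'temperature'], ['tea', 'thought', 'year']]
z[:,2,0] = ['depression', 'tea']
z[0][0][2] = 'hearing'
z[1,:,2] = ['church', 'temperature', 'year']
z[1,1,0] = 'administration'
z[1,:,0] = ['distribution', 'administration', 'tea']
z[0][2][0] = 'depression'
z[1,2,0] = 'tea'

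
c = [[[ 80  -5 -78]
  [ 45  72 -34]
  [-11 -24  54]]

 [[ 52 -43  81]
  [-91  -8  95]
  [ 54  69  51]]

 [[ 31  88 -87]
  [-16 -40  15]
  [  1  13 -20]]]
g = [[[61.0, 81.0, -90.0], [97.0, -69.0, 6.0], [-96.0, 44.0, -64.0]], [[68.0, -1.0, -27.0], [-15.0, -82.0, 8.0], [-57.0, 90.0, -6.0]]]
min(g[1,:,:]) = -82.0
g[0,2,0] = -96.0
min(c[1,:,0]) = -91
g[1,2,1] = 90.0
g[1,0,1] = -1.0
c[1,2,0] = 54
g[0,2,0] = -96.0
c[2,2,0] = 1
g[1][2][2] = -6.0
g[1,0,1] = -1.0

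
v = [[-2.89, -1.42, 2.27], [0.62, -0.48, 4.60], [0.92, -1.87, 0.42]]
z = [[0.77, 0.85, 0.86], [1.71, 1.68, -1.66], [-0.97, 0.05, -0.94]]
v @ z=[[-6.86,-4.73,-2.26], [-4.81,-0.05,-2.99], [-2.9,-2.34,3.5]]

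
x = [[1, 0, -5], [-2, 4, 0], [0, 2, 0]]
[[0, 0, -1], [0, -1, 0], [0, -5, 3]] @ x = [[0, -2, 0], [2, -4, 0], [10, -14, 0]]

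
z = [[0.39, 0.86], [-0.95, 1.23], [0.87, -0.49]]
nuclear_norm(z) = 2.78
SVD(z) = [[0.24, -0.90], [0.84, 0.01], [-0.49, -0.43]] @ diag([1.8592152205196633, 0.9205535094648327]) @ [[-0.61,0.79], [-0.79,-0.61]]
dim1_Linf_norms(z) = [0.86, 1.23, 0.87]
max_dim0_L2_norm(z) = 1.58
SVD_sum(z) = [[-0.27, 0.35], [-0.94, 1.23], [0.56, -0.73]] + [[0.66, 0.51], [-0.01, -0.0], [0.31, 0.24]]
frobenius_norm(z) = 2.07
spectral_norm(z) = 1.86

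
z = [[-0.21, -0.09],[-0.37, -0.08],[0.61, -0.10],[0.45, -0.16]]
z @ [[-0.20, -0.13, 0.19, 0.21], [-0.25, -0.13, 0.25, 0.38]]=[[0.06, 0.04, -0.06, -0.08], [0.09, 0.06, -0.09, -0.11], [-0.10, -0.07, 0.09, 0.09], [-0.05, -0.04, 0.05, 0.03]]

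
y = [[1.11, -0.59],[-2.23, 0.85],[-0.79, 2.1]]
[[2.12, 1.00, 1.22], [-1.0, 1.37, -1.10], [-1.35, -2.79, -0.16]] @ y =[[-0.84, 2.16], [-3.3, -0.56], [4.85, -1.91]]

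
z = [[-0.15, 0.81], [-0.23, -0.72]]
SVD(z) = [[-0.74, 0.67], [0.67, 0.74]] @ diag([1.084558259057539, 0.27135471750106005]) @ [[-0.04, -1.00], [-1.0, 0.04]]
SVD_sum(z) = [[0.03, 0.80], [-0.03, -0.73]] + [[-0.18, 0.01], [-0.20, 0.01]]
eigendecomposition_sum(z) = [[-0.07+0.35j, (0.4+0.54j)], [(-0.12-0.15j), -0.36-0.03j]] + [[(-0.07-0.35j), 0.40-0.54j], [(-0.12+0.15j), (-0.36+0.03j)]]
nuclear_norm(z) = 1.36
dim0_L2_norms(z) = [0.27, 1.08]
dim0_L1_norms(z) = [0.38, 1.53]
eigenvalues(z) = [(-0.43+0.32j), (-0.43-0.32j)]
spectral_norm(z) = 1.08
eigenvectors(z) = [[(0.88+0j), 0.88-0.00j], [(-0.31+0.35j), -0.31-0.35j]]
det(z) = 0.29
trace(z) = -0.87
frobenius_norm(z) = 1.12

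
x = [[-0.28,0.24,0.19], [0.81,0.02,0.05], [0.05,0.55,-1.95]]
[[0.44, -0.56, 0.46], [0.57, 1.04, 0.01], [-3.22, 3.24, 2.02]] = x @ [[0.56,1.36,-0.02], [0.94,0.44,2.23], [1.93,-1.5,-0.41]]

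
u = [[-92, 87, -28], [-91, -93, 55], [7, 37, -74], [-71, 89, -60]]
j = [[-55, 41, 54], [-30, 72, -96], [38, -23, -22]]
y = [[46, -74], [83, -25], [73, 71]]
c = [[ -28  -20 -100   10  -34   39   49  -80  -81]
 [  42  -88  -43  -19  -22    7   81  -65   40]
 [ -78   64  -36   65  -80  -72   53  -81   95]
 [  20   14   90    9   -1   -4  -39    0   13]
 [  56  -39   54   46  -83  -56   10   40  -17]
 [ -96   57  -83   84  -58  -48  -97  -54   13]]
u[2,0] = 7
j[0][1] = 41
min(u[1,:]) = -93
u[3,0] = -71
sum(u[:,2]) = -107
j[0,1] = 41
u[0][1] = 87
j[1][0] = -30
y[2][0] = 73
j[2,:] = [38, -23, -22]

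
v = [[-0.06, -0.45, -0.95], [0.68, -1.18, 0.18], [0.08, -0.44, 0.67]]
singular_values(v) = [1.49, 1.17, 0.25]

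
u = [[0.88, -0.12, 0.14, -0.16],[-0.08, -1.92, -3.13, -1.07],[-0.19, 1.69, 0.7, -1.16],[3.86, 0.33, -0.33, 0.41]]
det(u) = 10.51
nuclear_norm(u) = 10.17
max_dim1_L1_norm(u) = 6.2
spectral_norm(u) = 4.02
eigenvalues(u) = [(1+1.02j), (1-1.02j), (-0.96+2.06j), (-0.96-2.06j)]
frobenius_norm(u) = 5.96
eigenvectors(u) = [[(0.03+0.22j), 0.03-0.22j, (-0.02-0.04j), -0.02+0.04j], [0.26-0.29j, 0.26+0.29j, (-0.82+0j), (-0.82-0j)], [(-0.57+0.18j), (-0.57-0.18j), (0.25+0.46j), (0.25-0.46j)], [(0.67+0j), 0.67-0.00j, -0.01+0.22j, -0.01-0.22j]]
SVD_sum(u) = [[0.08,0.15,0.19,0.05], [-1.07,-2.12,-2.68,-0.65], [0.37,0.72,0.91,0.22], [0.34,0.68,0.86,0.21]] + [[0.75, -0.10, -0.24, 0.05], [0.96, -0.13, -0.31, 0.07], [-0.64, 0.08, 0.2, -0.05], [3.52, -0.46, -1.11, 0.25]] + [[0.00,0.04,-0.02,-0.06], [0.03,0.32,-0.15,-0.49], [0.08,0.88,-0.41,-1.34], [0.01,0.06,-0.03,-0.1]] + [[0.05, -0.22, 0.20, -0.20], [-0.00, 0.00, -0.0, 0.00], [-0.00, 0.01, -0.01, 0.01], [-0.01, 0.05, -0.04, 0.04]]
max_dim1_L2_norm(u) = 3.91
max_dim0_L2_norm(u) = 3.96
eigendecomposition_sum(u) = [[0.52+0.43j, (0.01-0.02j), 0.09-0.03j, -0.09+0.15j], [(0.01-1.18j), (-0.05+0.01j), (-0.15-0.09j), (0.3-0.04j)], [(-0.93+1.56j), 0.07+0.03j, 0.12+0.24j, -0.43-0.19j], [(1.54-1.38j), (-0.07-0.05j), (-0.05-0.3j), (0.41+0.35j)]] + [[(0.52-0.43j), (0.01+0.02j), (0.09+0.03j), (-0.09-0.15j)],[0.01+1.18j, -0.05-0.01j, (-0.15+0.09j), 0.30+0.04j],[(-0.93-1.56j), 0.07-0.03j, 0.12-0.24j, (-0.43+0.19j)],[1.54+1.38j, -0.07+0.05j, (-0.05+0.3j), 0.41-0.35j]] + [[(-0.08+0.04j), -0.07-0.02j, -0.02-0.09j, (0.01-0.07j)], [(-0.05+1.45j), (-0.91+0.87j), (-1.42-0.37j), (-0.84-0.72j)], [0.83-0.42j, (0.78+0.25j), 0.23+0.92j, (-0.15+0.7j)], [0.39+0.02j, 0.23+0.26j, -0.11+0.38j, (-0.2+0.22j)]] + [[-0.08-0.04j, (-0.07+0.02j), (-0.02+0.09j), 0.01+0.07j], [(-0.05-1.45j), (-0.91-0.87j), (-1.42+0.37j), -0.84+0.72j], [0.83+0.42j, (0.78-0.25j), 0.23-0.92j, (-0.15-0.7j)], [(0.39-0.02j), 0.23-0.26j, (-0.11-0.38j), -0.20-0.22j]]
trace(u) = 0.07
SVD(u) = [[0.07, 0.2, -0.04, -0.98],[-0.9, 0.26, -0.34, 0.01],[0.31, -0.17, -0.94, 0.03],[0.29, 0.93, -0.07, 0.21]] @ diag([4.021742074507119, 4.004926498146132, 1.7697429820072532, 0.36886882251309194]) @ [[0.30,0.58,0.74,0.18], [0.94,-0.12,-0.3,0.07], [-0.05,-0.53,0.24,0.81], [-0.14,0.60,-0.56,0.56]]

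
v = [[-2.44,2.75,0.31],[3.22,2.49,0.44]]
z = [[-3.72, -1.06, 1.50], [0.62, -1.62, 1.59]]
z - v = [[-1.28, -3.81, 1.19], [-2.60, -4.11, 1.15]]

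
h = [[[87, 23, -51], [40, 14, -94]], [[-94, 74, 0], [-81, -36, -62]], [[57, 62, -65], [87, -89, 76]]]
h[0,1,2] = -94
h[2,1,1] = -89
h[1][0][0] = -94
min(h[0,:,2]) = -94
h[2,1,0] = 87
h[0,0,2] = -51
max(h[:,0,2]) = 0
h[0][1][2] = -94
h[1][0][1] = 74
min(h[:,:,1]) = -89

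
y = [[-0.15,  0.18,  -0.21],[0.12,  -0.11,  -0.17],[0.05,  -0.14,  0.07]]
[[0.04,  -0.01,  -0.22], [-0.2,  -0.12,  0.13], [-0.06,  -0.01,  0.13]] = y @ [[-0.45, -0.36, 0.53], [0.51, 0.11, -0.69], [0.55, 0.40, 0.06]]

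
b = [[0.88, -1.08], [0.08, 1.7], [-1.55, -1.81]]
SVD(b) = [[0.24, 0.79],[-0.56, -0.36],[0.79, -0.49]] @ diag([2.8519099360625946, 1.543505658100238]) @ [[-0.37, -0.93], [0.93, -0.37]]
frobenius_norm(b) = 3.24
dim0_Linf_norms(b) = [1.55, 1.81]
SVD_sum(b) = [[-0.25, -0.62], [0.60, 1.49], [-0.84, -2.09]] + [[1.13, -0.46], [-0.52, 0.21], [-0.71, 0.28]]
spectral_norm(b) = 2.85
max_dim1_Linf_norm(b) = 1.81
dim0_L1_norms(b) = [2.51, 4.59]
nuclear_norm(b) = 4.40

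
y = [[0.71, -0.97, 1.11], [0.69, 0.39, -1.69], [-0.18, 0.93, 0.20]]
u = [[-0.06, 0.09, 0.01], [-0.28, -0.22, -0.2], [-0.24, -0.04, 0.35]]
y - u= [[0.77,-1.06,1.1], [0.97,0.61,-1.49], [0.06,0.97,-0.15]]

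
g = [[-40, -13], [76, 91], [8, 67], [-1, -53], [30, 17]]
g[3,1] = -53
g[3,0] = -1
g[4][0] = 30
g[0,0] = -40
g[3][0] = -1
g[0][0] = -40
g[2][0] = 8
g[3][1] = -53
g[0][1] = -13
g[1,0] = 76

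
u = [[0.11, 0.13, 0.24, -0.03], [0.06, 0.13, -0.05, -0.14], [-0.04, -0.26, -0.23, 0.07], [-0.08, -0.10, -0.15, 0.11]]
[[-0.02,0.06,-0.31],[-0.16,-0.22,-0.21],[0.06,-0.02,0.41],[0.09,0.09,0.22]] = u @ [[-0.24, -0.14, -0.98], [-0.2, 0.07, -1.36], [0.24, 0.47, -0.11], [0.77, 1.44, -0.14]]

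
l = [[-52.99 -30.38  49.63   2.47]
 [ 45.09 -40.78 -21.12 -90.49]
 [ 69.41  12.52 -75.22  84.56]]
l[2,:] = [69.41, 12.52, -75.22, 84.56]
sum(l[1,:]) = -107.3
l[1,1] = -40.78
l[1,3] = -90.49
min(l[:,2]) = -75.22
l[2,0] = 69.41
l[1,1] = -40.78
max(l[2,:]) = 84.56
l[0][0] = -52.99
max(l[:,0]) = 69.41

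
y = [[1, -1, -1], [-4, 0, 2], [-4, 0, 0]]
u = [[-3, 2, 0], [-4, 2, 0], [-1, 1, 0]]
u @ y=[[-11, 3, 7], [-12, 4, 8], [-5, 1, 3]]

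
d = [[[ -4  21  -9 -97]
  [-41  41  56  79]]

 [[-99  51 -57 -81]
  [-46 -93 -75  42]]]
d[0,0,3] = -97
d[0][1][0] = -41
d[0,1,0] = -41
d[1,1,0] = -46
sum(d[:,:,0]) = -190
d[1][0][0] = -99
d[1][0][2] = -57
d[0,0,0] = -4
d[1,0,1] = 51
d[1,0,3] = -81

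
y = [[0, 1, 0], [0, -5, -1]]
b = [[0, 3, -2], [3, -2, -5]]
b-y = [[0, 2, -2], [3, 3, -4]]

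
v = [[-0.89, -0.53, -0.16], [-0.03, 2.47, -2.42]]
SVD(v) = [[-0.08, 1.0], [1.00, 0.08]] @ diag([3.4686452879418335, 1.0125709192145103]) @ [[0.01, 0.72, -0.69],[-0.88, -0.32, -0.35]]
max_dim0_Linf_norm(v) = 2.47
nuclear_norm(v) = 4.48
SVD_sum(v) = [[-0.0,-0.2,0.2], [0.04,2.50,-2.39]] + [[-0.89, -0.33, -0.36], [-0.07, -0.03, -0.03]]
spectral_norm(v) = 3.47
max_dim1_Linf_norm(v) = 2.47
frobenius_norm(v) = 3.61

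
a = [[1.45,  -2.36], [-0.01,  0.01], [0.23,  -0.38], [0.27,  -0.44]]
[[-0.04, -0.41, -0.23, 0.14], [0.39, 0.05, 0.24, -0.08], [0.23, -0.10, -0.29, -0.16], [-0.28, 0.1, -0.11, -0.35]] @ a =[[-0.07,  0.12], [0.6,  -0.98], [0.22,  -0.36], [-0.53,  0.86]]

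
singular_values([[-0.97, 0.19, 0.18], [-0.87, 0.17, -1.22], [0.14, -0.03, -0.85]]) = [1.68, 1.09, 0.0]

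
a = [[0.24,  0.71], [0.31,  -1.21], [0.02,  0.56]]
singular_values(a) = [1.52, 0.37]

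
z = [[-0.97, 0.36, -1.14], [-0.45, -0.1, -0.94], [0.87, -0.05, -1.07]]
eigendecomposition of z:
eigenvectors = [[(-0.65+0j), (-0.65-0j), (0.21+0j)], [(-0.53+0.01j), -0.53-0.01j, (0.96+0j)], [-0.11+0.54j, -0.11-0.54j, 0.20+0.00j]]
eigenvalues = [(-0.87+0.95j), (-0.87-0.95j), (-0.39+0j)]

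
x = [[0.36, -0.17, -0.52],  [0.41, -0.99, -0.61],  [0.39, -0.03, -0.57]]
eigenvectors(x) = [[0.11, 0.83, 0.52], [0.99, 0.00, -0.37], [-0.04, 0.56, 0.77]]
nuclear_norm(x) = 2.03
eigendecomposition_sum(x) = [[0.07, -0.12, -0.1], [0.60, -1.02, -0.9], [-0.03, 0.04, 0.04]] + [[0.02, -0.00, -0.02], [0.0, -0.00, -0.00], [0.01, -0.00, -0.01]] + [[0.27,-0.05,-0.4], [-0.19,0.03,0.29], [0.40,-0.07,-0.6]]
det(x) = 0.00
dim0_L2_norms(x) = [0.67, 1.0, 0.98]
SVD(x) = [[-0.42, 0.45, -0.79], [-0.82, -0.56, 0.12], [-0.39, 0.70, 0.60]] @ diag([1.4468144273208936, 0.5777681143998916, 0.0034668254798836916]) @ [[-0.44, 0.62, 0.65],[0.36, 0.78, -0.51],[-0.82, 0.01, -0.57]]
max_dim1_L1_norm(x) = 2.01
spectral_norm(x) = 1.45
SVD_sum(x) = [[0.27, -0.37, -0.39], [0.53, -0.74, -0.77], [0.25, -0.35, -0.36]] + [[0.09, 0.20, -0.13], [-0.11, -0.25, 0.16], [0.14, 0.32, -0.21]] + [[0.0,-0.00,0.00], [-0.0,0.0,-0.0], [-0.0,0.00,-0.0]]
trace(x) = -1.20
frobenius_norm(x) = 1.56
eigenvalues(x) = [-0.92, 0.01, -0.29]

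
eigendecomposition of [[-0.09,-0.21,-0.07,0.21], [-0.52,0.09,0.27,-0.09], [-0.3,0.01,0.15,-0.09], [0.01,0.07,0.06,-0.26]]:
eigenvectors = [[-0.35,  0.69,  -0.4,  0.37], [0.84,  0.49,  -0.45,  -0.33], [0.39,  0.30,  -0.58,  0.86], [0.12,  -0.43,  -0.56,  0.12]]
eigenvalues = [0.42, -0.4, -0.13, 0.0]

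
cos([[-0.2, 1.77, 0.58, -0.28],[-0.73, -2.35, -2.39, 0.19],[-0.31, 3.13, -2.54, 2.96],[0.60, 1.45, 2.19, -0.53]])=[[1.21, 4.18, 0.05, 1.76], [-0.86, -2.85, -2.17, -0.75], [-0.50, 2.87, -1.98, 2.94], [0.73, 2.69, 2.06, 1.23]]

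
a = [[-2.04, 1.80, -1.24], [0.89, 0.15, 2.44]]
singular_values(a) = [3.54, 1.78]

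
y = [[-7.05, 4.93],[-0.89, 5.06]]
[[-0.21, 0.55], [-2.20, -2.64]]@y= [[0.99, 1.75], [17.86, -24.20]]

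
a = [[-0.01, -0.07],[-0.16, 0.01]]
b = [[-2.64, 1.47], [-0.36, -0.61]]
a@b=[[0.05, 0.03], [0.42, -0.24]]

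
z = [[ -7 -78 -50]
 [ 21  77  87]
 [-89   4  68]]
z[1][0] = 21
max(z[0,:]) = -7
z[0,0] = -7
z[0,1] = -78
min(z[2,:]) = -89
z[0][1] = -78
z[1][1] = 77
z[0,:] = [-7, -78, -50]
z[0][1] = -78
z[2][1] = 4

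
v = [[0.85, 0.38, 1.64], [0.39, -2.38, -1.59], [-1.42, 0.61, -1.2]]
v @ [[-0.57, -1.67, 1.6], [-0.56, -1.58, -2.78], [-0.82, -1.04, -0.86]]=[[-2.04, -3.73, -1.11],  [2.41, 4.76, 8.61],  [1.45, 2.66, -2.94]]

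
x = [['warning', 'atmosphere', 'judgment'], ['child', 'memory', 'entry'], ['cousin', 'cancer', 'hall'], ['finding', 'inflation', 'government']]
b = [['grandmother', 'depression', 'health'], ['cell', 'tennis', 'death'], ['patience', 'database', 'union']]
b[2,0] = 'patience'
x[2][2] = 'hall'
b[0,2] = 'health'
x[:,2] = ['judgment', 'entry', 'hall', 'government']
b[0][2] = 'health'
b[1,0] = 'cell'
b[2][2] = 'union'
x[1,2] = 'entry'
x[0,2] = 'judgment'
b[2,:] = ['patience', 'database', 'union']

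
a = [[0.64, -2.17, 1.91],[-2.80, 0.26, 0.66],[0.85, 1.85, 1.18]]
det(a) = -19.29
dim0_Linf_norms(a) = [2.8, 2.17, 1.91]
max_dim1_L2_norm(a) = 2.96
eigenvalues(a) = [(-2.89+0j), (2.49+0.71j), (2.49-0.71j)]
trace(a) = 2.08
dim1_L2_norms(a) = [2.96, 2.89, 2.35]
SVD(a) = [[-0.80, -0.48, 0.35], [0.59, -0.72, 0.36], [0.08, 0.49, 0.87]] @ diag([3.1125465724211576, 2.8935908183200083, 2.1415849295891687]) @ [[-0.68, 0.65, -0.34], [0.74, 0.61, -0.28], [-0.02, 0.44, 0.9]]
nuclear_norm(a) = 8.15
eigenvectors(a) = [[0.63+0.00j, 0.41+0.26j, 0.41-0.26j], [(0.65+0j), -0.65+0.00j, (-0.65-0j)], [-0.43+0.00j, -0.43+0.40j, -0.43-0.40j]]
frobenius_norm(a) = 4.76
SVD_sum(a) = [[1.69, -1.64, 0.85], [-1.24, 1.20, -0.62], [-0.16, 0.15, -0.08]] + [[-1.03, -0.86, 0.4], [-1.54, -1.28, 0.59], [1.05, 0.88, -0.40]] + [[-0.02, 0.33, 0.67], [-0.02, 0.34, 0.69], [-0.04, 0.82, 1.66]]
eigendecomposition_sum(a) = [[-1.14+0.00j, (-1.22-0j), (0.73-0j)], [-1.18+0.00j, (-1.25-0j), 0.76-0.00j], [0.77-0.00j, (0.82+0j), -0.50+0.00j]] + [[(0.89-0.27j),(-0.48-0.31j),0.59-0.88j], [-0.81+0.94j,(0.76+0.01j),(-0.05+1.4j)], [0.04+1.13j,(0.51-0.46j),(0.84+0.97j)]] + [[0.89+0.27j,(-0.48+0.31j),(0.59+0.88j)], [(-0.81-0.94j),(0.76-0.01j),(-0.05-1.4j)], [0.04-1.13j,0.51+0.46j,(0.84-0.97j)]]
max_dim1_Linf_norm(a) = 2.8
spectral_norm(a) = 3.11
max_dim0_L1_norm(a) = 4.29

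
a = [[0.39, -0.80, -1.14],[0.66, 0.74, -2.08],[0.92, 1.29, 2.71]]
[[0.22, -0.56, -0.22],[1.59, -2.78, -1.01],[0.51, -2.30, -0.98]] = a @ [[0.74, -2.25, -0.91], [0.56, -0.85, -0.3], [-0.33, 0.32, 0.09]]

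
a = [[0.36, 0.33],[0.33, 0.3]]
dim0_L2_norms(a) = [0.49, 0.45]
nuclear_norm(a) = 0.66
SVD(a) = [[-0.74, -0.67], [-0.67, 0.74]] @ diag([0.6613608305156178, 0.0013608305156178587]) @ [[-0.74, -0.67], [0.67, -0.74]]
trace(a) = 0.66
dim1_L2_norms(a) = [0.49, 0.45]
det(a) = -0.00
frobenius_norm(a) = 0.66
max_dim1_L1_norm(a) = 0.69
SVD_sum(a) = [[0.36, 0.33],[0.33, 0.30]] + [[-0.00, 0.0], [0.0, -0.00]]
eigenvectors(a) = [[0.74, -0.67], [0.67, 0.74]]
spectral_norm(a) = 0.66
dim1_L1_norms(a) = [0.69, 0.63]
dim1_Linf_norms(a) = [0.36, 0.33]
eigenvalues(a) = [0.66, -0.0]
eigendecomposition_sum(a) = [[0.36, 0.33], [0.33, 0.30]] + [[-0.0, 0.0], [0.0, -0.0]]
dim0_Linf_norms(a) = [0.36, 0.33]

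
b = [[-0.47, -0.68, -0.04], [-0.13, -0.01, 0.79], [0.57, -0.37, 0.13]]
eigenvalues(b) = [(-0.82+0j), (0.24+0.71j), (0.24-0.71j)]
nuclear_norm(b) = 2.32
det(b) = -0.46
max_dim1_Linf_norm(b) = 0.79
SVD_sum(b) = [[-0.42, -0.52, 0.30],[-0.23, -0.29, 0.17],[0.01, 0.01, -0.00]] + [[-0.12, -0.1, -0.34],[0.21, 0.19, 0.61],[0.06, 0.05, 0.18]] + [[0.07, -0.06, -0.01], [-0.11, 0.09, 0.01], [0.50, -0.43, -0.04]]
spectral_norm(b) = 0.84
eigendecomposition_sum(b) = [[-0.54-0.00j,  (-0.34+0j),  (0.26-0j)], [-0.29-0.00j,  -0.18+0.00j,  0.14-0.00j], [(0.21+0j),  0.13-0.00j,  (-0.1+0j)]] + [[(0.04+0.12j), -0.17-0.10j, -0.15+0.17j], [0.08-0.17j, (0.09+0.28j), (0.33-0.04j)], [(0.18+0.04j), -0.25+0.15j, 0.11+0.31j]] + [[0.04-0.12j,  -0.17+0.10j,  (-0.15-0.17j)], [0.08+0.17j,  (0.09-0.28j),  (0.33+0.04j)], [(0.18-0.04j),  (-0.25-0.15j),  (0.11-0.31j)]]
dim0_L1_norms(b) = [1.17, 1.06, 0.96]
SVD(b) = [[0.87, -0.47, 0.13],[0.49, 0.85, -0.21],[-0.01, 0.25, 0.97]] @ diag([0.8399007134899621, 0.7940185001334916, 0.6846907425435318]) @ [[-0.57, -0.71, 0.41],  [0.32, 0.28, 0.91],  [0.76, -0.65, -0.07]]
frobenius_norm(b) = 1.34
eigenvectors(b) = [[-0.83+0.00j, (-0.33+0.29j), (-0.33-0.29j)],[(-0.45+0j), (0.64+0j), 0.64-0.00j],[(0.32+0j), 0.14+0.62j, 0.14-0.62j]]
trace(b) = -0.35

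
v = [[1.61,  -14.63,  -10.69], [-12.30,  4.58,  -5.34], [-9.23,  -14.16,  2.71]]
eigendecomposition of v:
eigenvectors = [[0.65+0.00j, 0.22+0.05j, (0.22-0.05j)], [(0.48+0j), (-0.69-0.04j), -0.69+0.04j], [(0.59+0j), 0.69+0.00j, 0.69-0.00j]]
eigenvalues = [(-18.84+0j), (13.87+0.25j), (13.87-0.25j)]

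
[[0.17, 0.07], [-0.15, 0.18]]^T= [[0.17,-0.15], [0.07,0.18]]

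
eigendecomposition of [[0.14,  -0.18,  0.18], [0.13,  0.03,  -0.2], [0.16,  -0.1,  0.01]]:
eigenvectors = [[0.21, 0.46, 0.84],  [0.8, 0.78, 0.00],  [0.56, 0.42, 0.54]]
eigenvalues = [-0.07, -0.0, 0.26]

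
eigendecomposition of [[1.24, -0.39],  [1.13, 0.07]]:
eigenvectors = [[0.45+0.24j, (0.45-0.24j)], [(0.86+0j), 0.86-0.00j]]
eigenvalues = [(0.65+0.31j), (0.65-0.31j)]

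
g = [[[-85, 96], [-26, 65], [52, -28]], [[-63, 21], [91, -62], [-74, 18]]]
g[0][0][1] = 96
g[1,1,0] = 91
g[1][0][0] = -63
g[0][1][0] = -26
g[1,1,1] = -62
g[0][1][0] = -26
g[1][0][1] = 21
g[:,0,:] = [[-85, 96], [-63, 21]]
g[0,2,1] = -28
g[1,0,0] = -63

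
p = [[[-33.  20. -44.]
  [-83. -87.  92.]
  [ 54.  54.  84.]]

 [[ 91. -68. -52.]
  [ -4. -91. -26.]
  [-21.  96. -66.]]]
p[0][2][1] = 54.0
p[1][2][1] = 96.0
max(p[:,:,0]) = 91.0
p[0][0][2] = -44.0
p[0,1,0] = -83.0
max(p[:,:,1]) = 96.0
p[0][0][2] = -44.0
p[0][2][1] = 54.0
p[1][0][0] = 91.0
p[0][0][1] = 20.0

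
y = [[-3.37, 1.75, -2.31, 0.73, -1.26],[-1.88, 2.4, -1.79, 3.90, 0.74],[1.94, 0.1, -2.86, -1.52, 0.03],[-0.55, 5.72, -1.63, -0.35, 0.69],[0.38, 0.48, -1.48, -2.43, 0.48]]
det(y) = -322.238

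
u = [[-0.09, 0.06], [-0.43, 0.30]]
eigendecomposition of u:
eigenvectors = [[-0.58, -0.19], [-0.82, -0.98]]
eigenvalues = [-0.01, 0.22]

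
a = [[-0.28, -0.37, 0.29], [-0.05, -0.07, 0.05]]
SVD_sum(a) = [[-0.28, -0.37, 0.29], [-0.05, -0.07, 0.05]] + [[-0.00,0.00,0.0], [0.00,-0.0,-0.00]]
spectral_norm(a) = 0.56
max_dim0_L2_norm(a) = 0.38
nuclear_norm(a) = 0.56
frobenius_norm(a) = 0.56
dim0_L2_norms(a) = [0.28, 0.38, 0.29]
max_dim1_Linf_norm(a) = 0.37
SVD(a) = [[-0.98, -0.18], [-0.18, 0.98]] @ diag([0.5561338001330319, 0.003898249554961936]) @ [[0.51, 0.68, -0.53],[0.22, -0.7, -0.68]]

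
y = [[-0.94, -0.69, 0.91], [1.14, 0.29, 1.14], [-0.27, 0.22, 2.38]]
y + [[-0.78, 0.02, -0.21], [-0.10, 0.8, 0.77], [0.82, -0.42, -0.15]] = [[-1.72, -0.67, 0.70],[1.04, 1.09, 1.91],[0.55, -0.20, 2.23]]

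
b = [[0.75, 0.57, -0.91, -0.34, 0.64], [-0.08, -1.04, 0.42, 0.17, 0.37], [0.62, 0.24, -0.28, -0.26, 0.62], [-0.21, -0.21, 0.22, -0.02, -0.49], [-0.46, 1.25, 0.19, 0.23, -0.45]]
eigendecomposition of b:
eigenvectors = [[0.10+0.00j, 0.68+0.00j, 0.68-0.00j, (0.6+0j), (-0.09+0j)], [(0.62+0j), (-0.04+0j), -0.04-0.00j, (-0.02+0j), 0.30+0.00j], [(0.18+0j), 0.42-0.25j, 0.42+0.25j, 0.01+0.00j, (0.68+0j)], [(-0.18+0j), (-0.28-0.17j), -0.28+0.17j, (0.75+0j), (-0.39+0j)], [(-0.74+0j), (-0.31+0.29j), (-0.31-0.29j), (-0.28+0j), (0.54+0j)]]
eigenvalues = [(-1.42+0j), (-0+0.7j), (-0-0.7j), (-0+0j), (0.39+0j)]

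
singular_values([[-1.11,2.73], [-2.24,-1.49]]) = [3.11, 2.49]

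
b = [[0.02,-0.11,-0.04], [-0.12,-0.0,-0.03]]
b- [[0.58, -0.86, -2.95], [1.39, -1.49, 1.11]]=[[-0.56,0.75,2.91], [-1.51,1.49,-1.14]]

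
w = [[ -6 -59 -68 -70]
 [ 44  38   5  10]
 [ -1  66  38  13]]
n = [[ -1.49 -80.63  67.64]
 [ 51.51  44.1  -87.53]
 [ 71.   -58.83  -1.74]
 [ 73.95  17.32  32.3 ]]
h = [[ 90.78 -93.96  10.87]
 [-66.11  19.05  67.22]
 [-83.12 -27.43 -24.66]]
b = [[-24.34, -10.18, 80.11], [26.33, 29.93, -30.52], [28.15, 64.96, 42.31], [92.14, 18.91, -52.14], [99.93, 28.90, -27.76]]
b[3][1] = 18.91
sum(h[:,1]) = -102.34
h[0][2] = 10.87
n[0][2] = 67.64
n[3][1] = 17.32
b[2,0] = 28.15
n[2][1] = -58.83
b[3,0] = 92.14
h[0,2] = 10.87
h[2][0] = -83.12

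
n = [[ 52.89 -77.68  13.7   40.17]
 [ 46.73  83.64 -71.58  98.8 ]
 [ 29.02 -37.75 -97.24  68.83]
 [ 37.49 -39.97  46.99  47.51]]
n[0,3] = 40.17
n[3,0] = 37.49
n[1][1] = 83.64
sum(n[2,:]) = -37.14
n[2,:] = [29.02, -37.75, -97.24, 68.83]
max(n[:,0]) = 52.89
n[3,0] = 37.49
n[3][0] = 37.49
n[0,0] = 52.89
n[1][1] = 83.64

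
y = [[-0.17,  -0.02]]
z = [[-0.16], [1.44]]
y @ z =[[-0.0]]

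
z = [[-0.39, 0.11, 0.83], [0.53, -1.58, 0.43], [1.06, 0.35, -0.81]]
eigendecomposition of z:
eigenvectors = [[0.68, 0.59, -0.36], [0.32, -0.25, -0.65], [0.66, -0.77, 0.67]]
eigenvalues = [0.46, -1.51, -1.73]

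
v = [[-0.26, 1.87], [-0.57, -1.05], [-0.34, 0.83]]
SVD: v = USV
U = [[0.82, 0.27], [-0.45, 0.86], [0.37, 0.44]]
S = [2.3, 0.71]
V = [[-0.04, 1.00],[-1.0, -0.04]]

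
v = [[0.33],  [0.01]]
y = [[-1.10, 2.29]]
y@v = [[-0.34]]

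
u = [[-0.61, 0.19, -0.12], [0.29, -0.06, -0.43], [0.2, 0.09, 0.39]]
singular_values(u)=[0.73, 0.6, 0.12]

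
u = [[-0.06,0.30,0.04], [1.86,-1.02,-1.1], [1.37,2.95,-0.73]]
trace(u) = -1.81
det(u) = -0.01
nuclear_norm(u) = 5.74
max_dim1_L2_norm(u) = 3.33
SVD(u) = [[0.07, 0.09, 0.99],[0.06, -0.99, 0.08],[1.0, 0.05, -0.07]] @ diag([3.344231986406106, 2.394496027224325, 0.001093940217304648]) @ [[0.44, 0.87, -0.24],  [-0.75, 0.50, 0.44],  [-0.50, 0.02, -0.87]]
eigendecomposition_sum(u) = [[-0.00+0.00j, -0.00+0.00j, 0.00-0.00j], [-0j, -0j, (-0+0j)], [-0.00+0.00j, -0.00+0.00j, -0j]] + [[-0.03-0.17j, 0.15-0.02j, (0.02+0.1j)], [(0.93+0.56j), -0.51+0.79j, (-0.55-0.31j)], [(0.69-1.73j), 1.48+0.64j, -0.37+1.02j]] + [[-0.03+0.17j,(0.15+0.02j),(0.02-0.1j)], [(0.93-0.56j),-0.51-0.79j,-0.55+0.31j], [0.69+1.73j,1.48-0.64j,(-0.37-1.02j)]]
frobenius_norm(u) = 4.11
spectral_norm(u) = 3.34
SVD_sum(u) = [[0.1, 0.19, -0.05], [0.08, 0.16, -0.04], [1.46, 2.89, -0.78]] + [[-0.16,0.11,0.09], [1.78,-1.18,-1.06], [-0.09,0.06,0.05]] + [[-0.00, 0.00, -0.0], [-0.00, 0.0, -0.00], [0.0, -0.00, 0.0]]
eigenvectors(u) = [[(-0.5+0j), -0.07+0.04j, -0.07-0.04j], [0.02+0.00j, (0.08-0.5j), (0.08+0.5j)], [-0.87+0.00j, -0.86+0.00j, (-0.86-0j)]]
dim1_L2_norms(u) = [0.31, 2.39, 3.33]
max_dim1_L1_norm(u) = 5.05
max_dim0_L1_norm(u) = 4.27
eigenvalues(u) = [(-0+0j), (-0.9+1.63j), (-0.9-1.63j)]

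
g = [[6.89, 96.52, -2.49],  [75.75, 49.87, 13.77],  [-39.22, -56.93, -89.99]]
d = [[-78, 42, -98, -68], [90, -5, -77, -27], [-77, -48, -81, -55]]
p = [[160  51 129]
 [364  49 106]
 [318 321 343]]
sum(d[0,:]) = -202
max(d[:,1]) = 42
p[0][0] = 160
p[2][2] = 343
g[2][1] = -56.93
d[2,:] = [-77, -48, -81, -55]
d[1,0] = 90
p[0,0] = 160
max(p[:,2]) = 343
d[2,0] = -77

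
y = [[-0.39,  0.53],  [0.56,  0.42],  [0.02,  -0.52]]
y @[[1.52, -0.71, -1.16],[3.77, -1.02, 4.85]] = [[1.41,-0.26,3.02], [2.43,-0.83,1.39], [-1.93,0.52,-2.55]]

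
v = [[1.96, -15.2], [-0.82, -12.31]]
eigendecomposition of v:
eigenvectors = [[1.00, 0.71], [-0.05, 0.70]]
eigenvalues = [2.79, -13.14]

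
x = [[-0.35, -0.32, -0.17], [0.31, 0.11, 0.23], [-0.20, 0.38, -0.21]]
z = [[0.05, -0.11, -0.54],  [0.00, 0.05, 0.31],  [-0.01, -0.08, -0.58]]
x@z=[[-0.02,  0.04,  0.19], [0.01,  -0.05,  -0.27], [-0.01,  0.06,  0.35]]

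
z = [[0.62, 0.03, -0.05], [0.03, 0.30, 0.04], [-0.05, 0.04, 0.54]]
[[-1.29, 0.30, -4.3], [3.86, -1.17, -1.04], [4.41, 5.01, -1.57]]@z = [[-0.58, -0.12, -2.25], [2.41, -0.28, -0.8], [2.96, 1.57, -0.87]]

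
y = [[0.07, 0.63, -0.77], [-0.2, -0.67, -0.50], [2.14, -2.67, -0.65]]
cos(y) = [[1.95, -0.83, -0.02],[0.46, 0.37, -0.36],[0.21, -2.16, 1.10]]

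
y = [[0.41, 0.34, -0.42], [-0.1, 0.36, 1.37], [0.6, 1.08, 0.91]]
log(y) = [[(-4.68-4.03j), -2.02-4.28j, (1.47+3.63j)], [(2.78+4.75j), 0.89+5.04j, (-0.05-4.28j)], [(-0.33-2.36j), 0.51-2.51j, 0.13+2.13j]]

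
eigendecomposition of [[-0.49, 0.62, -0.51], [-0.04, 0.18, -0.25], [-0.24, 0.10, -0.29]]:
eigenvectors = [[0.84,0.19,-0.73], [0.19,-0.56,-0.65], [0.50,-0.8,0.21]]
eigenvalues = [-0.65, -0.16, 0.22]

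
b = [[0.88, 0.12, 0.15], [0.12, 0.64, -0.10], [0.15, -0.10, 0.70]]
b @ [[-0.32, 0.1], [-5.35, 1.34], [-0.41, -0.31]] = [[-0.99, 0.2], [-3.42, 0.90], [0.20, -0.34]]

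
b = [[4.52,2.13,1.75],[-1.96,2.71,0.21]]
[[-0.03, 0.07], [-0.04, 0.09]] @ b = [[-0.27,  0.13,  -0.04], [-0.36,  0.16,  -0.05]]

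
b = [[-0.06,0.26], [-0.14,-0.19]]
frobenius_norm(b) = 0.36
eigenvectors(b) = [[0.81+0.00j,0.81-0.00j], [-0.20+0.56j,(-0.2-0.56j)]]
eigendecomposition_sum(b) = [[(-0.03+0.11j), (0.13+0.09j)], [-0.07-0.05j, (-0.09+0.07j)]] + [[(-0.03-0.11j),0.13-0.09j], [-0.07+0.05j,(-0.09-0.07j)]]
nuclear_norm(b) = 0.47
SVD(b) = [[-0.77, 0.64],[0.64, 0.77]] @ diag([0.32430855836618583, 0.14739049823664443]) @ [[-0.13, -0.99], [-0.99, 0.13]]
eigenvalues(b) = [(-0.12+0.18j), (-0.12-0.18j)]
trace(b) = -0.25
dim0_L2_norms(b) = [0.15, 0.32]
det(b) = 0.05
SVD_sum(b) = [[0.03, 0.25], [-0.03, -0.21]] + [[-0.09, 0.01],[-0.11, 0.02]]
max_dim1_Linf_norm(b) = 0.26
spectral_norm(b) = 0.32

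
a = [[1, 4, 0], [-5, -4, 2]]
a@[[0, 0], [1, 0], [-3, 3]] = [[4, 0], [-10, 6]]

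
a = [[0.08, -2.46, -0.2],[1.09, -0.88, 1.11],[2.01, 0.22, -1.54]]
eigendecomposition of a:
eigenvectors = [[-0.67+0.00j, (-0.67-0j), -0.32+0.00j], [(0.01+0.52j), 0.01-0.52j, -0.40+0.00j], [-0.29+0.44j, (-0.29-0.44j), 0.86+0.00j]]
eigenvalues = [(0.03+2.03j), (0.03-2.03j), (-2.4+0j)]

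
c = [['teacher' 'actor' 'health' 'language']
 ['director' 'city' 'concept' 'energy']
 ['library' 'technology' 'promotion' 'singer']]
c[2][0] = 'library'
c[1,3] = 'energy'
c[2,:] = ['library', 'technology', 'promotion', 'singer']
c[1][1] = 'city'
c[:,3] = ['language', 'energy', 'singer']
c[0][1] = 'actor'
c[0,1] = 'actor'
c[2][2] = 'promotion'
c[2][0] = 'library'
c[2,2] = 'promotion'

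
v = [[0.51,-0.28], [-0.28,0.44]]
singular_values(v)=[0.76, 0.19]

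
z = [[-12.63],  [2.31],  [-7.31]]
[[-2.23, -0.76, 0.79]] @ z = [[20.63]]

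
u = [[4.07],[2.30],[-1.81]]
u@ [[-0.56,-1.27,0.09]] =[[-2.28, -5.17, 0.37], [-1.29, -2.92, 0.21], [1.01, 2.30, -0.16]]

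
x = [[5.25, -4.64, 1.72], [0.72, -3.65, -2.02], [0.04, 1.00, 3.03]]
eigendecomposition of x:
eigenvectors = [[-0.51, -1.0, -0.79], [-0.84, -0.07, -0.27], [0.15, -0.06, 0.54]]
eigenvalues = [-2.86, 5.02, 2.47]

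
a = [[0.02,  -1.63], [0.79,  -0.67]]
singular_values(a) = [1.8, 0.71]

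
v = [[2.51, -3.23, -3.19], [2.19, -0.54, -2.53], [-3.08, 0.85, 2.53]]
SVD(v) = [[-0.7,0.71,0.01], [-0.46,-0.46,0.76], [0.55,0.53,0.64]] @ diag([7.173350912173477, 1.829154095375739, 0.4524731883659609]) @ [[-0.62, 0.41, 0.67], [-0.46, -0.88, 0.12], [-0.64, 0.23, -0.74]]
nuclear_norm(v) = 9.45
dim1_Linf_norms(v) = [3.23, 2.53, 3.08]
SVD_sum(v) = [[3.11,-2.08,-3.34], [2.03,-1.35,-2.18], [-2.45,1.64,2.63]] + [[-0.6, -1.15, 0.16], [0.38, 0.73, -0.10], [-0.45, -0.85, 0.12]] + [[-0.00,0.0,-0.0], [-0.22,0.08,-0.25], [-0.19,0.07,-0.21]]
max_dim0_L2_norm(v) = 4.79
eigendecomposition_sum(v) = [[1.36-1.60j, -1.35+2.22j, (-1.3+1.42j)], [1.11-5.84j, -0.23+7.36j, -1.22+5.32j], [(-1.45+5.76j), 0.66-7.33j, 1.53-5.23j]] + [[1.36+1.60j, (-1.35-2.22j), (-1.3-1.42j)], [(1.11+5.84j), -0.23-7.36j, (-1.22-5.32j)], [-1.45-5.76j, (0.66+7.33j), 1.53+5.23j]] + [[-0.20+0.00j,-0.53-0.00j,(-0.6-0j)],[-0.03+0.00j,-0.08-0.00j,-0.09-0.00j],[(-0.18+0j),-0.47-0.00j,-0.53-0.00j]]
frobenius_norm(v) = 7.42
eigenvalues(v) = [(2.66+0.53j), (2.66-0.53j), (-0.81+0j)]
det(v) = -5.94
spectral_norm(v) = 7.17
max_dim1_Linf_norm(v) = 3.23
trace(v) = 4.50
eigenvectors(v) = [[-0.21-0.12j, -0.21+0.12j, (0.74+0j)], [-0.69+0.00j, (-0.69-0j), (0.12+0j)], [0.68+0.04j, (0.68-0.04j), (0.66+0j)]]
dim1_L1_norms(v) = [8.93, 5.26, 6.46]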